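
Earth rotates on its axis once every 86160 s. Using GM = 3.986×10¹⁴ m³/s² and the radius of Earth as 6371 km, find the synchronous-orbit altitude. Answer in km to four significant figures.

A synchronous orbit has period T, so by Kepler's third law a = (μT²/4π²)^(1/3).
μT²/4π² = 3.986×10¹⁴ × (8.616×10⁴)² / 39.48 = 7.495×10²² m³.
a = 4.216×10⁷ m = 42163 km.
Altitude h = a − R = 42163 − 6371 = 35792 km.

h_sync ≈ 35790 km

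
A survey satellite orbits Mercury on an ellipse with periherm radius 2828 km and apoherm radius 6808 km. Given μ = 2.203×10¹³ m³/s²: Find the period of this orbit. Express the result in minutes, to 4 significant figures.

T ≈ 236.0 minutes

Semi-major axis a = (r_p + r_a)/2 = (2828.0 + 6808.0)/2 = 4818.0 km = 4.818×10⁶ m.
By Kepler's third law T = 2π√(a³/μ) = 2π × 2.253×10³ = 1.416×10⁴ s.
= 236.0 minutes.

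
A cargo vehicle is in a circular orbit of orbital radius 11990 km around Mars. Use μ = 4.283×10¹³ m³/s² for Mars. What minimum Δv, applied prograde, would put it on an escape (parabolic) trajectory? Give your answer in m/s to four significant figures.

Δv ≈ 782.9 m/s

r = 11990 km = 1.199×10⁷ m.
Circular speed v_c = √(μ/r) = 1890 m/s.
Escape speed v_esc = √(2μ/r) = √2 × v_c = 2673 m/s.
Δv = v_esc − v_c = 782.9 m/s.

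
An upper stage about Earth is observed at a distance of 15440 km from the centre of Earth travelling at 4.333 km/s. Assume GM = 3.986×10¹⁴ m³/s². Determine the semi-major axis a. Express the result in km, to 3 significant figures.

a ≈ 12100 km

r = 1.544×10⁷ m.
Vis-viva rearranged: 1/a = 2/r − v²/μ = 1.295×10⁻⁷ − 4.710×10⁻⁸ = 8.243×10⁻⁸ m⁻¹.
a = 1.213×10⁷ m = 12131 km.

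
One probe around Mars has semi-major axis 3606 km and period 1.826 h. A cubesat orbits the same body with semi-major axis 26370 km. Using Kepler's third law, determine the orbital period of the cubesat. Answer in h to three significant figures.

Kepler's third law: T² ∝ a³, so T₂ = T₁ (a₂/a₁)^(3/2).
a₂/a₁ = 7.313, (a₂/a₁)^(3/2) = 19.78.
T₂ = 1.826 × 19.78 = 36.11 h.

T₂ ≈ 36.1 h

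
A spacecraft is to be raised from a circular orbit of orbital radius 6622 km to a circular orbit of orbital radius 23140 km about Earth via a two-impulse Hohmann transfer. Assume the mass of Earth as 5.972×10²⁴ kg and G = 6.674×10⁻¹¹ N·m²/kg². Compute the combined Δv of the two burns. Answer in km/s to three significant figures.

μ = GM = 6.674×10⁻¹¹ × 5.972×10²⁴ = 3.986×10¹⁴ m³/s².
r₁ = 6622 km = 6.622×10⁶ m.
r₂ = 23140 km = 2.314×10⁷ m.
Transfer ellipse a_t = (r₁ + r₂)/2 = 1.488×10⁷ m.
At r₁: circular v_c1 = √(μ/r₁) = 7758 m/s; transfer-perigee v_p = √[μ(2/r₁ − 1/a_t)] = 9674 m/s.
Δv₁ = v_p − v_c1 = 1916 m/s.
At r₂: circular v_c2 = √(μ/r₂) = 4150 m/s; transfer-apogee v_a = √[μ(2/r₂ − 1/a_t)] = 2769 m/s.
Δv₂ = v_c2 − v_a = 1382 m/s.
Total Δv = Δv₁ + Δv₂ = 3298 m/s = 3.298 km/s.

Δv_total ≈ 3.30 km/s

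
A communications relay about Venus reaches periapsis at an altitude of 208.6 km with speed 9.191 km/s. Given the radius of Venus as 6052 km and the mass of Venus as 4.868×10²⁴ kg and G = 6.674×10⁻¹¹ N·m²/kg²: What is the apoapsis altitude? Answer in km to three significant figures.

apoapsis altitude ≈ 21300 km

μ = GM = 6.674×10⁻¹¹ × 4.868×10²⁴ = 3.249×10¹⁴ m³/s².
r_p = 6052 + 208.6 = 6260.6 km = 6.261×10⁶ m.
Specific energy ε = v²/2 − μ/r = -9.657×10⁶ J/kg, so a = −μ/(2ε) = 1.682×10⁷ m.
The apsides satisfy r_p + r_a = 2a, so the apoapsis radius is 2a − r_p = 2.738×10⁷ m = 27382 km.
Apoapsis altitude = 27382 − 6052 = 21330 km.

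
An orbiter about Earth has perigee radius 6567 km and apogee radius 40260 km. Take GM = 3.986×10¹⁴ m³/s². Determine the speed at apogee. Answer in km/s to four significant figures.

v ≈ 1.666 km/s

Semi-major axis a = (r_p + r_a)/2 = 23414 km = 2.341×10⁷ m.
Vis-viva: v² = μ(2/r − 1/a) = 3.986×10¹⁴ × (4.968×10⁻⁸ − 4.271×10⁻⁸) = 2.777×10⁶ m²/s².
v = 1666 m/s = 1.666 km/s.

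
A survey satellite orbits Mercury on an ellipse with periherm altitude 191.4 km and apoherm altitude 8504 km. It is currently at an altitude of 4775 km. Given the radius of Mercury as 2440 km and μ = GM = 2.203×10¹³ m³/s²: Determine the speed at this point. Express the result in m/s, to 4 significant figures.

v ≈ 1691 m/s

r_p = 2440 + 191.4 = 2631.4 km = 2.6314×10⁶ m.
r_a = 2440 + 8504 = 10944 km = 1.0944×10⁷ m.
r = 2440 + 4775 = 7215.0 km = 7.215×10⁶ m.
Semi-major axis a = (r_p + r_a)/2 = 6787.7 km = 6.788×10⁶ m.
Vis-viva: v² = μ(2/r − 1/a) = 2.203×10¹³ × (2.772×10⁻⁷ − 1.473×10⁻⁷) = 2.861×10⁶ m²/s².
v = 1691 m/s.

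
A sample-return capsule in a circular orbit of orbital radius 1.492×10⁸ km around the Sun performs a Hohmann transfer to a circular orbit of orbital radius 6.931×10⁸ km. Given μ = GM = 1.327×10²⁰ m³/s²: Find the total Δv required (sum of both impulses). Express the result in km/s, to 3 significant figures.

r₁ = 1.492×10⁸ km = 1.492×10¹¹ m.
r₂ = 6.931×10⁸ km = 6.931×10¹¹ m.
Transfer ellipse a_t = (r₁ + r₂)/2 = 4.212×10¹¹ m.
At r₁: circular v_c1 = √(μ/r₁) = 29820 m/s; transfer-perihelion v_p = √[μ(2/r₁ − 1/a_t)] = 38260 m/s.
Δv₁ = v_p − v_c1 = 8436 m/s.
At r₂: circular v_c2 = √(μ/r₂) = 13840 m/s; transfer-aphelion v_a = √[μ(2/r₂ − 1/a_t)] = 8236 m/s.
Δv₂ = v_c2 − v_a = 5601 m/s.
Total Δv = Δv₁ + Δv₂ = 14040 m/s = 14.04 km/s.

Δv_total ≈ 14.0 km/s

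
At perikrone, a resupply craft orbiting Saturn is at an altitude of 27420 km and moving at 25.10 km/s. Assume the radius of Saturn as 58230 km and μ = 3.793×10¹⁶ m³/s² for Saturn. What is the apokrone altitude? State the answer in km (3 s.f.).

apokrone altitude ≈ 1.53×10⁵ km

r_p = 58230 + 27420 = 85650 km = 8.565×10⁷ m.
Specific energy ε = v²/2 − μ/r = -1.278×10⁸ J/kg, so a = −μ/(2ε) = 1.483×10⁸ m.
The apsides satisfy r_p + r_a = 2a, so the apokrone radius is 2a − r_p = 2.110×10⁸ m = 2.1104×10⁵ km.
Apokrone altitude = 2.1104×10⁵ − 58230 = 1.5281×10⁵ km.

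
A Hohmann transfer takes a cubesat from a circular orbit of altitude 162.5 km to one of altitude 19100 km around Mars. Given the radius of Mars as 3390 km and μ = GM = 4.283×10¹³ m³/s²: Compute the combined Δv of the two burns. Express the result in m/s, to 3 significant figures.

Δv_total ≈ 1750 m/s

r₁ = 3390 + 162.5 = 3552.5 km = 3.5525×10⁶ m.
r₂ = 3390 + 19100 = 22490 km = 2.2490×10⁷ m.
Transfer ellipse a_t = (r₁ + r₂)/2 = 1.302×10⁷ m.
At r₁: circular v_c1 = √(μ/r₁) = 3472 m/s; transfer-periapsis v_p = √[μ(2/r₁ − 1/a_t)] = 4563 m/s.
Δv₁ = v_p − v_c1 = 1091 m/s.
At r₂: circular v_c2 = √(μ/r₂) = 1380 m/s; transfer-apoapsis v_a = √[μ(2/r₂ − 1/a_t)] = 720.8 m/s.
Δv₂ = v_c2 − v_a = 659.2 m/s.
Total Δv = Δv₁ + Δv₂ = 1750 m/s.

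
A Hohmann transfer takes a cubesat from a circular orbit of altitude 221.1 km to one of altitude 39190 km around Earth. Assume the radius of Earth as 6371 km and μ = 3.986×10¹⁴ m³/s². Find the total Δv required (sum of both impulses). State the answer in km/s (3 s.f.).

Δv_total ≈ 3.97 km/s

r₁ = 6371 + 221.1 = 6592.1 km = 6.5921×10⁶ m.
r₂ = 6371 + 39190 = 45561 km = 4.5561×10⁷ m.
Transfer ellipse a_t = (r₁ + r₂)/2 = 2.608×10⁷ m.
At r₁: circular v_c1 = √(μ/r₁) = 7776 m/s; transfer-perigee v_p = √[μ(2/r₁ − 1/a_t)] = 10280 m/s.
Δv₁ = v_p − v_c1 = 2502 m/s.
At r₂: circular v_c2 = √(μ/r₂) = 2958 m/s; transfer-apogee v_a = √[μ(2/r₂ − 1/a_t)] = 1487 m/s.
Δv₂ = v_c2 − v_a = 1471 m/s.
Total Δv = Δv₁ + Δv₂ = 3973 m/s = 3.973 km/s.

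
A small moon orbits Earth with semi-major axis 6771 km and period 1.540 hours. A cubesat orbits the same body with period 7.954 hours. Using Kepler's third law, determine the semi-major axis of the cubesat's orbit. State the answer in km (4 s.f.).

Kepler's third law: a³ ∝ T², so a₂ = a₁ (T₂/T₁)^(2/3).
T₂/T₁ = 5.165, (T₂/T₁)^(2/3) = 2.988.
a₂ = 6771 × 2.988 = 20230 km.

a₂ ≈ 20230 km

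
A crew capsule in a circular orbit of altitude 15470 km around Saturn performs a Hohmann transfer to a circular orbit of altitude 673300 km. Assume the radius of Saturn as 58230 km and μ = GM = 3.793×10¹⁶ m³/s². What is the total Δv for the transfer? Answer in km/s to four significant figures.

Δv_total ≈ 12.01 km/s

r₁ = 58230 + 15470 = 73700 km = 7.3700×10⁷ m.
r₂ = 58230 + 673300 = 731530 km = 7.3153×10⁸ m.
Transfer ellipse a_t = (r₁ + r₂)/2 = 4.026×10⁸ m.
At r₁: circular v_c1 = √(μ/r₁) = 22690 m/s; transfer-perikrone v_p = √[μ(2/r₁ − 1/a_t)] = 30580 m/s.
Δv₁ = v_p − v_c1 = 7893 m/s.
At r₂: circular v_c2 = √(μ/r₂) = 7201 m/s; transfer-apokrone v_a = √[μ(2/r₂ − 1/a_t)] = 3081 m/s.
Δv₂ = v_c2 − v_a = 4120 m/s.
Total Δv = Δv₁ + Δv₂ = 12010 m/s = 12.01 km/s.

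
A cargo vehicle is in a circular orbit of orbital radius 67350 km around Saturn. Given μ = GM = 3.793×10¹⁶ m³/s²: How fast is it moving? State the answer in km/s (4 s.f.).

v ≈ 23.73 km/s

r = 67350 km = 6.735×10⁷ m.
For a circular orbit v = √(μ/r) = √(3.793×10¹⁶ / 6.735×10⁷) = √(5.632×10⁸) = 23730 m/s.
That is 23.73 km/s.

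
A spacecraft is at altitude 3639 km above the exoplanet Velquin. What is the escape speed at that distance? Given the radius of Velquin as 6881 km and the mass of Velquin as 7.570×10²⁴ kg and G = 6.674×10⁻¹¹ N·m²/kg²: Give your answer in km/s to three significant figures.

μ = GM = 6.674×10⁻¹¹ × 7.570×10²⁴ = 5.052×10¹⁴ m³/s².
r = 6881 + 3639 = 10520 km = 1.0520×10⁷ m.
Escape speed v_esc = √(2μ/r) = √(2 × 5.052×10¹⁴ / 1.052×10⁷) = √(9.605×10⁷) = 9800 m/s.
= 9.800 km/s.

v_esc ≈ 9.80 km/s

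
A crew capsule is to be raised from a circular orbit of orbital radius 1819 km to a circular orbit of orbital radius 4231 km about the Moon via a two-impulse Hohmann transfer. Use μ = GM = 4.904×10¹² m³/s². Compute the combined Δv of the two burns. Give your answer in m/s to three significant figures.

r₁ = 1819 km = 1.819×10⁶ m.
r₂ = 4231 km = 4.231×10⁶ m.
Transfer ellipse a_t = (r₁ + r₂)/2 = 3.025×10⁶ m.
At r₁: circular v_c1 = √(μ/r₁) = 1642 m/s; transfer-perilune v_p = √[μ(2/r₁ − 1/a_t)] = 1942 m/s.
Δv₁ = v_p − v_c1 = 299.9 m/s.
At r₂: circular v_c2 = √(μ/r₂) = 1077 m/s; transfer-apolune v_a = √[μ(2/r₂ − 1/a_t)] = 834.8 m/s.
Δv₂ = v_c2 − v_a = 241.8 m/s.
Total Δv = Δv₁ + Δv₂ = 541.7 m/s.

Δv_total ≈ 542 m/s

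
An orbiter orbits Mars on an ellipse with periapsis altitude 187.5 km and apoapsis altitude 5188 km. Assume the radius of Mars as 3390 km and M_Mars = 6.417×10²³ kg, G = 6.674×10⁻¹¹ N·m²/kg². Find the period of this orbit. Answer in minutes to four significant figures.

T ≈ 239.8 minutes

μ = GM = 6.674×10⁻¹¹ × 6.417×10²³ = 4.283×10¹³ m³/s².
r_p = 3390 + 187.5 = 3577.5 km = 3.5775×10⁶ m.
r_a = 3390 + 5188 = 8578.0 km = 8.5780×10⁶ m.
Semi-major axis a = (r_p + r_a)/2 = (3577.5 + 8578.0)/2 = 6077.8 km = 6.078×10⁶ m.
By Kepler's third law T = 2π√(a³/μ) = 2π × 2.290×10³ = 1.439×10⁴ s.
= 239.8 minutes.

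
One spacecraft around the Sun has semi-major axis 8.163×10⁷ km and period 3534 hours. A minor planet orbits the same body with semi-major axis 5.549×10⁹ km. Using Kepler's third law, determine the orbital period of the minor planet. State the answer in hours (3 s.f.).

Kepler's third law: T² ∝ a³, so T₂ = T₁ (a₂/a₁)^(3/2).
a₂/a₁ = 67.98, (a₂/a₁)^(3/2) = 560.5.
T₂ = 3534 × 560.5 = 1.981×10⁶ hours.

T₂ ≈ 1.98×10⁶ hours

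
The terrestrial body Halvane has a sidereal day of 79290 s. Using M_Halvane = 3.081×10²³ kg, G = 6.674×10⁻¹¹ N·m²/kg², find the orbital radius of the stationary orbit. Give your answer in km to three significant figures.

μ = GM = 6.674×10⁻¹¹ × 3.081×10²³ = 2.056×10¹³ m³/s².
A synchronous orbit has period T, so by Kepler's third law a = (μT²/4π²)^(1/3).
μT²/4π² = 2.056×10¹³ × (7.929×10⁴)² / 39.48 = 3.275×10²¹ m³.
a = 1.485×10⁷ m = 14850 km.

r_sync ≈ 14800 km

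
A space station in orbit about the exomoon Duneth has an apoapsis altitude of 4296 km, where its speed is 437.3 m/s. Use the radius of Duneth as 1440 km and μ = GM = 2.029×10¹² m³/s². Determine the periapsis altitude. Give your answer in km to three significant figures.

r_a = 1440 + 4296 = 5736.0 km = 5.736×10⁶ m.
Specific energy ε = v²/2 − μ/r = -2.581×10⁵ J/kg, so a = −μ/(2ε) = 3.930×10⁶ m.
The apsides satisfy r_p + r_a = 2a, so the periapsis radius is 2a − r_a = 2.125×10⁶ m = 2124.8 km.
Periapsis altitude = 2124.8 − 1440 = 684.83 km.

periapsis altitude ≈ 685 km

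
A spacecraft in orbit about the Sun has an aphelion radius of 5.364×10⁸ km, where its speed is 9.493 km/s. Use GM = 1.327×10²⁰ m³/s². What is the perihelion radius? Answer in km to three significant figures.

r_a = 5.364×10¹¹ m.
Specific energy ε = v²/2 − μ/r = -2.023×10⁸ J/kg, so a = −μ/(2ε) = 3.279×10¹¹ m.
The apsides satisfy r_p + r_a = 2a, so the perihelion radius is 2a − r_a = 1.195×10¹¹ m = 1.1945×10⁸ km.

perihelion radius ≈ 1.19×10⁸ km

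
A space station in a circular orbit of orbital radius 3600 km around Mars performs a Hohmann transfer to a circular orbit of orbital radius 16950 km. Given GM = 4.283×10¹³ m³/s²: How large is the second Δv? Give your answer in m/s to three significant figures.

Δv ≈ 649 m/s

r₁ = 3600 km = 3.600×10⁶ m.
r₂ = 16950 km = 1.695×10⁷ m.
Transfer ellipse a_t = (r₁ + r₂)/2 = 1.028×10⁷ m.
At r₁: circular v_c1 = √(μ/r₁) = 3449 m/s; transfer-periapsis v_p = √[μ(2/r₁ − 1/a_t)] = 4430 m/s.
At r₂: circular v_c2 = √(μ/r₂) = 1590 m/s; transfer-apoapsis v_a = √[μ(2/r₂ − 1/a_t)] = 940.9 m/s.
Δv₂ = v_c2 − v_a = 648.7 m/s.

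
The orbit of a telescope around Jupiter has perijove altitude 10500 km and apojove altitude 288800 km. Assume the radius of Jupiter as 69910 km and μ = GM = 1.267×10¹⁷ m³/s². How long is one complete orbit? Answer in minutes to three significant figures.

T ≈ 957 minutes

r_p = 69910 + 10500 = 80410 km = 8.0410×10⁷ m.
r_a = 69910 + 288800 = 358710 km = 3.5871×10⁸ m.
Semi-major axis a = (r_p + r_a)/2 = (80410 + 3.5871×10⁵)/2 = 2.1956×10⁵ km = 2.196×10⁸ m.
By Kepler's third law T = 2π√(a³/μ) = 2π × 9.140×10³ = 5.743×10⁴ s.
= 957.1 minutes.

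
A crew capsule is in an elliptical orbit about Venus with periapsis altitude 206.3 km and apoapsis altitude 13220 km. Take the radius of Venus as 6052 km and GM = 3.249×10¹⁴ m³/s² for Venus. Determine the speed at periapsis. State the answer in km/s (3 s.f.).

r_p = 6052 + 206.3 = 6258.3 km = 6.2583×10⁶ m.
r_a = 6052 + 13220 = 19272 km = 1.9272×10⁷ m.
Semi-major axis a = (r_p + r_a)/2 = 12765 km = 1.277×10⁷ m.
Vis-viva: v² = μ(2/r − 1/a) = 3.249×10¹⁴ × (3.196×10⁻⁷ − 7.834×10⁻⁸) = 7.838×10⁷ m²/s².
v = 8853 m/s = 8.853 km/s.

v ≈ 8.85 km/s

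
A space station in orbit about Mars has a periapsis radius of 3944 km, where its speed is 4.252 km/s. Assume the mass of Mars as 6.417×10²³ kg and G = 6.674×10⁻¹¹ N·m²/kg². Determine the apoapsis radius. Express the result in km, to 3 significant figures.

apoapsis radius ≈ 19600 km

μ = GM = 6.674×10⁻¹¹ × 6.417×10²³ = 4.283×10¹³ m³/s².
r_p = 3.944×10⁶ m.
Specific energy ε = v²/2 − μ/r = -1.819×10⁶ J/kg, so a = −μ/(2ε) = 1.177×10⁷ m.
The apsides satisfy r_p + r_a = 2a, so the apoapsis radius is 2a − r_p = 1.960×10⁷ m = 19600 km.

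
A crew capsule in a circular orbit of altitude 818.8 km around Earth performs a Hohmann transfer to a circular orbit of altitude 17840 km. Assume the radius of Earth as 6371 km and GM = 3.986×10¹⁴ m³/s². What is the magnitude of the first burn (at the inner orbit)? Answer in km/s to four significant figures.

Δv ≈ 1.800 km/s

r₁ = 6371 + 818.8 = 7189.8 km = 7.1898×10⁶ m.
r₂ = 6371 + 17840 = 24211 km = 2.4211×10⁷ m.
Transfer ellipse a_t = (r₁ + r₂)/2 = 1.570×10⁷ m.
At r₁: circular v_c1 = √(μ/r₁) = 7446 m/s; transfer-perigee v_p = √[μ(2/r₁ − 1/a_t)] = 9246 m/s.
Δv₁ = v_p − v_c1 = 1800 m/s.
= 1.800 km/s.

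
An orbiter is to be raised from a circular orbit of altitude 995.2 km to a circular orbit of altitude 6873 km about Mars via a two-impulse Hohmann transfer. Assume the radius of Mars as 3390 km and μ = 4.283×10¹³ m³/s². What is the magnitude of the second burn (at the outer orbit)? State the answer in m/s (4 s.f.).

r₁ = 3390 + 995.2 = 4385.2 km = 4.3852×10⁶ m.
r₂ = 3390 + 6873 = 10263 km = 1.0263×10⁷ m.
Transfer ellipse a_t = (r₁ + r₂)/2 = 7.324×10⁶ m.
At r₁: circular v_c1 = √(μ/r₁) = 3125 m/s; transfer-periapsis v_p = √[μ(2/r₁ − 1/a_t)] = 3699 m/s.
At r₂: circular v_c2 = √(μ/r₂) = 2043 m/s; transfer-apoapsis v_a = √[μ(2/r₂ − 1/a_t)] = 1581 m/s.
Δv₂ = v_c2 − v_a = 462.1 m/s.

Δv ≈ 462.1 m/s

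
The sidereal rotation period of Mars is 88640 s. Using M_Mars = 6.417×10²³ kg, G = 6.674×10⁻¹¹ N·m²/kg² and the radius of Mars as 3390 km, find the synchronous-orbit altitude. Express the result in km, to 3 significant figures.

μ = GM = 6.674×10⁻¹¹ × 6.417×10²³ = 4.283×10¹³ m³/s².
A synchronous orbit has period T, so by Kepler's third law a = (μT²/4π²)^(1/3).
μT²/4π² = 4.283×10¹³ × (8.864×10⁴)² / 39.48 = 8.524×10²¹ m³.
a = 2.043×10⁷ m = 20427 km.
Altitude h = a − R = 20427 − 3390 = 17037 km.

h_sync ≈ 17000 km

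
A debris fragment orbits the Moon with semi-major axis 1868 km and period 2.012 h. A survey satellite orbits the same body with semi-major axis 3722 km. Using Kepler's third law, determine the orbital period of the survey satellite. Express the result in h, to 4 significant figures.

T₂ ≈ 5.659 h

Kepler's third law: T² ∝ a³, so T₂ = T₁ (a₂/a₁)^(3/2).
a₂/a₁ = 1.993, (a₂/a₁)^(3/2) = 2.813.
T₂ = 2.012 × 2.813 = 5.659 h.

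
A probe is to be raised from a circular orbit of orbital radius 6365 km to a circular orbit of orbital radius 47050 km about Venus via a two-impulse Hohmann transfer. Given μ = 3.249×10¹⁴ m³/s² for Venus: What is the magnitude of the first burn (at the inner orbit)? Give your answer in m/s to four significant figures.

Δv ≈ 2338 m/s

r₁ = 6365 km = 6.365×10⁶ m.
r₂ = 47050 km = 4.705×10⁷ m.
Transfer ellipse a_t = (r₁ + r₂)/2 = 2.671×10⁷ m.
At r₁: circular v_c1 = √(μ/r₁) = 7145 m/s; transfer-periapsis v_p = √[μ(2/r₁ − 1/a_t)] = 9483 m/s.
Δv₁ = v_p − v_c1 = 2338 m/s.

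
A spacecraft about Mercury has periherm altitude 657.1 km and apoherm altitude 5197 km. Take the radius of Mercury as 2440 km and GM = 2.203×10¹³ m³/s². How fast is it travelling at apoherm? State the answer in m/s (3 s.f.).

v ≈ 1290 m/s

r_p = 2440 + 657.1 = 3097.1 km = 3.0971×10⁶ m.
r_a = 2440 + 5197 = 7637.0 km = 7.6370×10⁶ m.
Semi-major axis a = (r_p + r_a)/2 = 5367.1 km = 5.367×10⁶ m.
Vis-viva: v² = μ(2/r − 1/a) = 2.203×10¹³ × (2.619×10⁻⁷ − 1.863×10⁻⁷) = 1.665×10⁶ m²/s².
v = 1290 m/s.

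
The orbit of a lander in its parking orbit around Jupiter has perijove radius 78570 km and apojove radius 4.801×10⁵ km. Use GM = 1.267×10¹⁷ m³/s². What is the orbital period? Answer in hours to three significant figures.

T ≈ 22.9 hours

Semi-major axis a = (r_p + r_a)/2 = (78570 + 4.8010×10⁵)/2 = 2.7934×10⁵ km = 2.793×10⁸ m.
By Kepler's third law T = 2π√(a³/μ) = 2π × 1.312×10⁴ = 8.241×10⁴ s.
= 22.89 hours.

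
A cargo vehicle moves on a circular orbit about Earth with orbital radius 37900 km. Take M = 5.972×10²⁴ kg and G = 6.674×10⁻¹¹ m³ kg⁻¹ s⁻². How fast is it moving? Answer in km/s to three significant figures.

v ≈ 3.24 km/s

μ = GM = 6.674×10⁻¹¹ × 5.972×10²⁴ = 3.986×10¹⁴ m³/s².
r = 37900 km = 3.790×10⁷ m.
For a circular orbit v = √(μ/r) = √(3.986×10¹⁴ / 3.790×10⁷) = √(1.052×10⁷) = 3243 m/s.
That is 3.243 km/s.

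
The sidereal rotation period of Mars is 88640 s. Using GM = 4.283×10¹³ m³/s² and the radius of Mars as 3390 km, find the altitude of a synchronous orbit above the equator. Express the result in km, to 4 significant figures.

A synchronous orbit has period T, so by Kepler's third law a = (μT²/4π²)^(1/3).
μT²/4π² = 4.283×10¹³ × (8.864×10⁴)² / 39.48 = 8.524×10²¹ m³.
a = 2.043×10⁷ m = 20428 km.
Altitude h = a − R = 20428 − 3390 = 17038 km.

h_sync ≈ 17040 km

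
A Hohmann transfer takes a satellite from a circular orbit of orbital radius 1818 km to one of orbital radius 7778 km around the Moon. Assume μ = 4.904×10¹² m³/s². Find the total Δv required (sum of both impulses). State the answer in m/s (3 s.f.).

r₁ = 1818 km = 1.818×10⁶ m.
r₂ = 7778 km = 7.778×10⁶ m.
Transfer ellipse a_t = (r₁ + r₂)/2 = 4.798×10⁶ m.
At r₁: circular v_c1 = √(μ/r₁) = 1642 m/s; transfer-perilune v_p = √[μ(2/r₁ − 1/a_t)] = 2091 m/s.
Δv₁ = v_p − v_c1 = 448.7 m/s.
At r₂: circular v_c2 = √(μ/r₂) = 794.0 m/s; transfer-apolune v_a = √[μ(2/r₂ − 1/a_t)] = 488.8 m/s.
Δv₂ = v_c2 − v_a = 305.3 m/s.
Total Δv = Δv₁ + Δv₂ = 754.0 m/s.

Δv_total ≈ 754 m/s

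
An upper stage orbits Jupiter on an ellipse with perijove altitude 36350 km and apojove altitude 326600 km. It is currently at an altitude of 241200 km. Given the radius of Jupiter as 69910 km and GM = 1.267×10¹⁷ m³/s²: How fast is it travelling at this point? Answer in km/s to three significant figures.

v ≈ 17.6 km/s

r_p = 69910 + 36350 = 106260 km = 1.0626×10⁸ m.
r_a = 69910 + 326600 = 396510 km = 3.9651×10⁸ m.
r = 69910 + 241200 = 3.1111×10⁵ km = 3.111×10⁸ m.
Semi-major axis a = (r_p + r_a)/2 = 2.5138×10⁵ km = 2.514×10⁸ m.
Vis-viva: v² = μ(2/r − 1/a) = 1.267×10¹⁷ × (6.429×10⁻⁹ − 3.978×10⁻⁹) = 3.105×10⁸ m²/s².
v = 17620 m/s = 17.62 km/s.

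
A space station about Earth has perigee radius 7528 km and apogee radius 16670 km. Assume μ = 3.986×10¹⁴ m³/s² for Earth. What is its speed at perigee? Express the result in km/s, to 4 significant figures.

v ≈ 8.541 km/s

Semi-major axis a = (r_p + r_a)/2 = 12099 km = 1.210×10⁷ m.
Vis-viva: v² = μ(2/r − 1/a) = 3.986×10¹⁴ × (2.657×10⁻⁷ − 8.265×10⁻⁸) = 7.295×10⁷ m²/s².
v = 8541 m/s = 8.541 km/s.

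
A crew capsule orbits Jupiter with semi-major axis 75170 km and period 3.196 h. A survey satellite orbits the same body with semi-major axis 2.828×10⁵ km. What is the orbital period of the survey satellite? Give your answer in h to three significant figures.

Kepler's third law: T² ∝ a³, so T₂ = T₁ (a₂/a₁)^(3/2).
a₂/a₁ = 3.762, (a₂/a₁)^(3/2) = 7.297.
T₂ = 3.196 × 7.297 = 23.32 h.

T₂ ≈ 23.3 h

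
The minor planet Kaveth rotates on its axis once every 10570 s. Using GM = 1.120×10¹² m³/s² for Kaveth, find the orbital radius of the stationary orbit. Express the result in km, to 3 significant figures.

r_sync ≈ 1470 km

A synchronous orbit has period T, so by Kepler's third law a = (μT²/4π²)^(1/3).
μT²/4π² = 1.120×10¹² × (1.057×10⁴)² / 39.48 = 3.170×10¹⁸ m³.
a = 1.469×10⁶ m = 1468.9 km.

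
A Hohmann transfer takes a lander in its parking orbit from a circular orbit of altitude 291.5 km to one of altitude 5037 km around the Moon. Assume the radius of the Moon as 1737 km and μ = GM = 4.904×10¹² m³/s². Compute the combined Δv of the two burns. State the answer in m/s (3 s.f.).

Δv_total ≈ 647 m/s

r₁ = 1737 + 291.5 = 2028.5 km = 2.0285×10⁶ m.
r₂ = 1737 + 5037 = 6774.0 km = 6.7740×10⁶ m.
Transfer ellipse a_t = (r₁ + r₂)/2 = 4.401×10⁶ m.
At r₁: circular v_c1 = √(μ/r₁) = 1555 m/s; transfer-perilune v_p = √[μ(2/r₁ − 1/a_t)] = 1929 m/s.
Δv₁ = v_p − v_c1 = 374.1 m/s.
At r₂: circular v_c2 = √(μ/r₂) = 850.8 m/s; transfer-apolune v_a = √[μ(2/r₂ − 1/a_t)] = 577.6 m/s.
Δv₂ = v_c2 − v_a = 273.2 m/s.
Total Δv = Δv₁ + Δv₂ = 647.3 m/s.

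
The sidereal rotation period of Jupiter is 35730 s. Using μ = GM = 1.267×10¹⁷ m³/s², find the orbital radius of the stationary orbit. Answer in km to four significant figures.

r_sync ≈ 1.600×10⁵ km

A synchronous orbit has period T, so by Kepler's third law a = (μT²/4π²)^(1/3).
μT²/4π² = 1.267×10¹⁷ × (3.573×10⁴)² / 39.48 = 4.097×10²⁴ m³.
a = 1.600×10⁸ m = 1.6002×10⁵ km.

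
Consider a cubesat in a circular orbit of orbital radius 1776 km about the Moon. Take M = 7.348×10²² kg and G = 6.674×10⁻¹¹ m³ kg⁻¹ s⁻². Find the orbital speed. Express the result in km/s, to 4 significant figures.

v ≈ 1.662 km/s

μ = GM = 6.674×10⁻¹¹ × 7.348×10²² = 4.904×10¹² m³/s².
r = 1776 km = 1.776×10⁶ m.
For a circular orbit v = √(μ/r) = √(4.904×10¹² / 1.776×10⁶) = √(2.761×10⁶) = 1662 m/s.
That is 1.662 km/s.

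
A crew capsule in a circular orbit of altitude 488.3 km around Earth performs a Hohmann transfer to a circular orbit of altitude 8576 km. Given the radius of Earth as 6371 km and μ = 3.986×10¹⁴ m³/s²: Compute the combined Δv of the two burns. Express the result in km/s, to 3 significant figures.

Δv_total ≈ 2.37 km/s

r₁ = 6371 + 488.3 = 6859.3 km = 6.8593×10⁶ m.
r₂ = 6371 + 8576 = 14947 km = 1.4947×10⁷ m.
Transfer ellipse a_t = (r₁ + r₂)/2 = 1.090×10⁷ m.
At r₁: circular v_c1 = √(μ/r₁) = 7623 m/s; transfer-perigee v_p = √[μ(2/r₁ − 1/a_t)] = 8925 m/s.
Δv₁ = v_p − v_c1 = 1302 m/s.
At r₂: circular v_c2 = √(μ/r₂) = 5164 m/s; transfer-apogee v_a = √[μ(2/r₂ − 1/a_t)] = 4096 m/s.
Δv₂ = v_c2 − v_a = 1068 m/s.
Total Δv = Δv₁ + Δv₂ = 2370 m/s = 2.370 km/s.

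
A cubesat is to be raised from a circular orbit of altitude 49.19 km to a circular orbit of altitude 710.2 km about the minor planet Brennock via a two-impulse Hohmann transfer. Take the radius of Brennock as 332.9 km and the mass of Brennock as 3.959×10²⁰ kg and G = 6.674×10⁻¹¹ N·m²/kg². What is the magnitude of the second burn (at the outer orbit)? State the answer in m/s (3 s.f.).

μ = GM = 6.674×10⁻¹¹ × 3.959×10²⁰ = 2.642×10¹⁰ m³/s².
r₁ = 332.9 + 49.19 = 382.09 km = 3.8209×10⁵ m.
r₂ = 332.9 + 710.2 = 1043.1 km = 1.0431×10⁶ m.
Transfer ellipse a_t = (r₁ + r₂)/2 = 7.126×10⁵ m.
At r₁: circular v_c1 = √(μ/r₁) = 263.0 m/s; transfer-periapsis v_p = √[μ(2/r₁ − 1/a_t)] = 318.2 m/s.
At r₂: circular v_c2 = √(μ/r₂) = 159.2 m/s; transfer-apoapsis v_a = √[μ(2/r₂ − 1/a_t)] = 116.5 m/s.
Δv₂ = v_c2 − v_a = 42.61 m/s.

Δv ≈ 42.6 m/s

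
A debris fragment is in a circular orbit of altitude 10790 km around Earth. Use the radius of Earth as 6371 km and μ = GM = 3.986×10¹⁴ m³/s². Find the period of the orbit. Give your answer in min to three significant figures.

r = 6371 + 10790 = 17161 km = 1.7161×10⁷ m.
Kepler's third law: T = 2π√(r³/μ) = 2π√((1.716×10⁷)³ / 3.986×10¹⁴).
r³/μ = 1.268×10⁷ s², so T = 2π × 3.561×10³ = 2.237×10⁴ s.
Converting: 2.237×10⁴ s ÷ 60.00 = 372.9 min.

T ≈ 373 min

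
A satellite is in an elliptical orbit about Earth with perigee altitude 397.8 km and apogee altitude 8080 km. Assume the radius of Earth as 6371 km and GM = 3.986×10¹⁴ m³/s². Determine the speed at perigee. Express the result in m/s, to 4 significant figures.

r_p = 6371 + 397.8 = 6768.8 km = 6.7688×10⁶ m.
r_a = 6371 + 8080 = 14451 km = 1.4451×10⁷ m.
Semi-major axis a = (r_p + r_a)/2 = 10610 km = 1.061×10⁷ m.
Vis-viva: v² = μ(2/r − 1/a) = 3.986×10¹⁴ × (2.955×10⁻⁷ − 9.425×10⁻⁸) = 8.021×10⁷ m²/s².
v = 8956 m/s.

v ≈ 8956 m/s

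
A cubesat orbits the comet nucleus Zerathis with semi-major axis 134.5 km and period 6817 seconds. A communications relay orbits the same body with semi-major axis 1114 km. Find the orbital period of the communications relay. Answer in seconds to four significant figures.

Kepler's third law: T² ∝ a³, so T₂ = T₁ (a₂/a₁)^(3/2).
a₂/a₁ = 8.283, (a₂/a₁)^(3/2) = 23.84.
T₂ = 6817 × 23.84 = 1.625×10⁵ seconds.

T₂ ≈ 1.625×10⁵ seconds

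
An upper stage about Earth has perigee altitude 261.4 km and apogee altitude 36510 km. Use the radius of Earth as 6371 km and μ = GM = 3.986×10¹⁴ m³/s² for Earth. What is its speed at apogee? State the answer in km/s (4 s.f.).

r_p = 6371 + 261.4 = 6632.4 km = 6.6324×10⁶ m.
r_a = 6371 + 36510 = 42881 km = 4.2881×10⁷ m.
Semi-major axis a = (r_p + r_a)/2 = 24757 km = 2.476×10⁷ m.
Vis-viva: v² = μ(2/r − 1/a) = 3.986×10¹⁴ × (4.664×10⁻⁸ − 4.039×10⁻⁸) = 2.490×10⁶ m²/s².
v = 1578 m/s = 1.578 km/s.

v ≈ 1.578 km/s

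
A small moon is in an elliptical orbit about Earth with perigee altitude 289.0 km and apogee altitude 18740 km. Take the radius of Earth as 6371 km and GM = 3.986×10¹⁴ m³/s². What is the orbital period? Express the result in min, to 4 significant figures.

T ≈ 332.1 min

r_p = 6371 + 289.0 = 6660.0 km = 6.6600×10⁶ m.
r_a = 6371 + 18740 = 25111 km = 2.5111×10⁷ m.
Semi-major axis a = (r_p + r_a)/2 = (6660.0 + 25111)/2 = 15886 km = 1.589×10⁷ m.
By Kepler's third law T = 2π√(a³/μ) = 2π × 3.171×10³ = 1.993×10⁴ s.
= 332.1 min.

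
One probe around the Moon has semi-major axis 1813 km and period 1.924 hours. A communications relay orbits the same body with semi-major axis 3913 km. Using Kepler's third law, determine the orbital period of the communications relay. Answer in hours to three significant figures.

Kepler's third law: T² ∝ a³, so T₂ = T₁ (a₂/a₁)^(3/2).
a₂/a₁ = 2.158, (a₂/a₁)^(3/2) = 3.171.
T₂ = 1.924 × 3.171 = 6.101 hours.

T₂ ≈ 6.10 hours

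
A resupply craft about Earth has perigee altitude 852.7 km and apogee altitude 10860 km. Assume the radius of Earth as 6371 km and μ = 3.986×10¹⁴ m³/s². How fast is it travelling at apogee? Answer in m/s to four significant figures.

r_p = 6371 + 852.7 = 7223.7 km = 7.2237×10⁶ m.
r_a = 6371 + 10860 = 17231 km = 1.7231×10⁷ m.
Semi-major axis a = (r_p + r_a)/2 = 12227 km = 1.223×10⁷ m.
Vis-viva: v² = μ(2/r − 1/a) = 3.986×10¹⁴ × (1.161×10⁻⁷ − 8.178×10⁻⁸) = 1.367×10⁷ m²/s².
v = 3697 m/s.

v ≈ 3697 m/s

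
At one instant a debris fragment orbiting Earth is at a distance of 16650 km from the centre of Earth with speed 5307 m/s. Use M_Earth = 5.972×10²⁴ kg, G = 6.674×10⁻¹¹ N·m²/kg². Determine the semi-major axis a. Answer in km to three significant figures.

μ = GM = 6.674×10⁻¹¹ × 5.972×10²⁴ = 3.986×10¹⁴ m³/s².
r = 1.665×10⁷ m.
Vis-viva rearranged: 1/a = 2/r − v²/μ = 1.201×10⁻⁷ − 7.066×10⁻⁸ = 4.946×10⁻⁸ m⁻¹.
a = 2.022×10⁷ m = 20220 km.

a ≈ 20200 km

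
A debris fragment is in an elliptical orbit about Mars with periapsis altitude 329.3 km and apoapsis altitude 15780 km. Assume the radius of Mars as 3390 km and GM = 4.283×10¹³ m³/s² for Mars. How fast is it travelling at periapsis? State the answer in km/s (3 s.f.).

r_p = 3390 + 329.3 = 3719.3 km = 3.7193×10⁶ m.
r_a = 3390 + 15780 = 19170 km = 1.9170×10⁷ m.
Semi-major axis a = (r_p + r_a)/2 = 11445 km = 1.144×10⁷ m.
Vis-viva: v² = μ(2/r − 1/a) = 4.283×10¹³ × (5.377×10⁻⁷ − 8.738×10⁻⁸) = 1.929×10⁷ m²/s².
v = 4392 m/s = 4.392 km/s.

v ≈ 4.39 km/s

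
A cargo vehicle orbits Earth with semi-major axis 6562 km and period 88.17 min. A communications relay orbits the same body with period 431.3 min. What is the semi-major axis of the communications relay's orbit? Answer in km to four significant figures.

Kepler's third law: a³ ∝ T², so a₂ = a₁ (T₂/T₁)^(2/3).
T₂/T₁ = 4.892, (T₂/T₁)^(2/3) = 2.882.
a₂ = 6562 × 2.882 = 18910 km.

a₂ ≈ 18910 km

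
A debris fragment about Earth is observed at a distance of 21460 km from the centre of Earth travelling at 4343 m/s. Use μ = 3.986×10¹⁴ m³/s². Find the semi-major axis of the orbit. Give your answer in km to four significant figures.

r = 2.146×10⁷ m.
Vis-viva rearranged: 1/a = 2/r − v²/μ = 9.320×10⁻⁸ − 4.732×10⁻⁸ = 4.588×10⁻⁸ m⁻¹.
a = 2.180×10⁷ m = 21797 km.

a ≈ 21800 km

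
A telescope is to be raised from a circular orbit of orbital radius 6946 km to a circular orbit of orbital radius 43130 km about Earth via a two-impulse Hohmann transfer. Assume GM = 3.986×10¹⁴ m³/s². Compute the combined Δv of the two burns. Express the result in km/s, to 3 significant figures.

Δv_total ≈ 3.81 km/s

r₁ = 6946 km = 6.946×10⁶ m.
r₂ = 43130 km = 4.313×10⁷ m.
Transfer ellipse a_t = (r₁ + r₂)/2 = 2.504×10⁷ m.
At r₁: circular v_c1 = √(μ/r₁) = 7575 m/s; transfer-perigee v_p = √[μ(2/r₁ − 1/a_t)] = 9942 m/s.
Δv₁ = v_p − v_c1 = 2367 m/s.
At r₂: circular v_c2 = √(μ/r₂) = 3040 m/s; transfer-apogee v_a = √[μ(2/r₂ − 1/a_t)] = 1601 m/s.
Δv₂ = v_c2 − v_a = 1439 m/s.
Total Δv = Δv₁ + Δv₂ = 3806 m/s = 3.806 km/s.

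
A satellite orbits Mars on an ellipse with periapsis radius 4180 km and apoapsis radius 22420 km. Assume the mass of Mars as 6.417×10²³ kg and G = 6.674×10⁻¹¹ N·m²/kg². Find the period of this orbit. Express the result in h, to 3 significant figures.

μ = GM = 6.674×10⁻¹¹ × 6.417×10²³ = 4.283×10¹³ m³/s².
Semi-major axis a = (r_p + r_a)/2 = (4180.0 + 22420)/2 = 13300 km = 1.330×10⁷ m.
By Kepler's third law T = 2π√(a³/μ) = 2π × 7.412×10³ = 4.657×10⁴ s.
= 12.94 h.

T ≈ 12.9 h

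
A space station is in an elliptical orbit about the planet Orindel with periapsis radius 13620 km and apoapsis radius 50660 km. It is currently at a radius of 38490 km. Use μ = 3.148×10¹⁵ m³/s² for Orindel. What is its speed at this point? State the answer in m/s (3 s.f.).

v ≈ 8100 m/s

Semi-major axis a = (r_p + r_a)/2 = 32140 km = 3.214×10⁷ m.
Vis-viva: v² = μ(2/r − 1/a) = 3.148×10¹⁵ × (5.196×10⁻⁸ − 3.111×10⁻⁸) = 6.563×10⁷ m²/s².
v = 8101 m/s.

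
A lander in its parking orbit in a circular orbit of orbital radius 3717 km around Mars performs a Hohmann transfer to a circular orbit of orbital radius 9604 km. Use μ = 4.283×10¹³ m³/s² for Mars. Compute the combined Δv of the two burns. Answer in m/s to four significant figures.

Δv_total ≈ 1216 m/s

r₁ = 3717 km = 3.717×10⁶ m.
r₂ = 9604 km = 9.604×10⁶ m.
Transfer ellipse a_t = (r₁ + r₂)/2 = 6.660×10⁶ m.
At r₁: circular v_c1 = √(μ/r₁) = 3395 m/s; transfer-periapsis v_p = √[μ(2/r₁ − 1/a_t)] = 4076 m/s.
Δv₁ = v_p − v_c1 = 681.6 m/s.
At r₂: circular v_c2 = √(μ/r₂) = 2112 m/s; transfer-apoapsis v_a = √[μ(2/r₂ − 1/a_t)] = 1578 m/s.
Δv₂ = v_c2 − v_a = 534.2 m/s.
Total Δv = Δv₁ + Δv₂ = 1216 m/s.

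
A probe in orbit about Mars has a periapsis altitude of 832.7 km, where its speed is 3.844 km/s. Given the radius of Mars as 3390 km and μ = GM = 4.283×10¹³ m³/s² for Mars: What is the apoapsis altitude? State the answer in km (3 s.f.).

apoapsis altitude ≈ 7940 km

r_p = 3390 + 832.7 = 4222.7 km = 4.223×10⁶ m.
Specific energy ε = v²/2 − μ/r = -2.755×10⁶ J/kg, so a = −μ/(2ε) = 7.774×10⁶ m.
The apsides satisfy r_p + r_a = 2a, so the apoapsis radius is 2a − r_p = 1.133×10⁷ m = 11326 km.
Apoapsis altitude = 11326 − 3390 = 7935.7 km.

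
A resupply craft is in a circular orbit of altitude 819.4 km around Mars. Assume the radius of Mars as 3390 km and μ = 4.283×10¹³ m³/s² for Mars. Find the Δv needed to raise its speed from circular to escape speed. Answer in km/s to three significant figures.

Δv ≈ 1.32 km/s

r = 3390 + 819.4 = 4209.4 km = 4.2094×10⁶ m.
Circular speed v_c = √(μ/r) = 3190 m/s.
Escape speed v_esc = √(2μ/r) = √2 × v_c = 4511 m/s.
Δv = v_esc − v_c = 1321 m/s = 1.321 km/s.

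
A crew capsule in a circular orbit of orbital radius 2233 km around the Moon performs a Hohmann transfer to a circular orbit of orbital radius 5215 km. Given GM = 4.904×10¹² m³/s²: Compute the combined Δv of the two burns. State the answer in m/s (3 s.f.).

Δv_total ≈ 491 m/s

r₁ = 2233 km = 2.233×10⁶ m.
r₂ = 5215 km = 5.215×10⁶ m.
Transfer ellipse a_t = (r₁ + r₂)/2 = 3.724×10⁶ m.
At r₁: circular v_c1 = √(μ/r₁) = 1482 m/s; transfer-perilune v_p = √[μ(2/r₁ − 1/a_t)] = 1754 m/s.
Δv₁ = v_p − v_c1 = 271.8 m/s.
At r₂: circular v_c2 = √(μ/r₂) = 969.7 m/s; transfer-apolune v_a = √[μ(2/r₂ − 1/a_t)] = 750.9 m/s.
Δv₂ = v_c2 − v_a = 218.8 m/s.
Total Δv = Δv₁ + Δv₂ = 490.6 m/s.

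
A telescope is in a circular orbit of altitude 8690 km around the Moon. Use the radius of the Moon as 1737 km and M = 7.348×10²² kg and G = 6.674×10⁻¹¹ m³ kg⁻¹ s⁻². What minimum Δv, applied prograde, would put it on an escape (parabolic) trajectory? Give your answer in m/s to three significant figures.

Δv ≈ 284 m/s

μ = GM = 6.674×10⁻¹¹ × 7.348×10²² = 4.904×10¹² m³/s².
r = 1737 + 8690 = 10427 km = 1.0427×10⁷ m.
Circular speed v_c = √(μ/r) = 685.8 m/s.
Escape speed v_esc = √(2μ/r) = √2 × v_c = 969.9 m/s.
Δv = v_esc − v_c = 284.1 m/s.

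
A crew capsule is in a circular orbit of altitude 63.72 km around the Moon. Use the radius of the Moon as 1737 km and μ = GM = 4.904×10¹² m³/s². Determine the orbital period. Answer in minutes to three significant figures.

T ≈ 114 minutes

r = 1737 + 63.72 = 1800.7 km = 1.8007×10⁶ m.
Kepler's third law: T = 2π√(r³/μ) = 2π√((1.801×10⁶)³ / 4.904×10¹²).
r³/μ = 1.191×10⁶ s², so T = 2π × 1.091×10³ = 6.856×10³ s.
Converting: 6.856×10³ s ÷ 60.00 = 114.3 minutes.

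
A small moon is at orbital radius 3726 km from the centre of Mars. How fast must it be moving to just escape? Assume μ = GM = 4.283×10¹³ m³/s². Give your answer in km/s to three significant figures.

v_esc ≈ 4.79 km/s

r = 3726 km = 3.726×10⁶ m.
Escape speed v_esc = √(2μ/r) = √(2 × 4.283×10¹³ / 3.726×10⁶) = √(2.299×10⁷) = 4795 m/s.
= 4.795 km/s.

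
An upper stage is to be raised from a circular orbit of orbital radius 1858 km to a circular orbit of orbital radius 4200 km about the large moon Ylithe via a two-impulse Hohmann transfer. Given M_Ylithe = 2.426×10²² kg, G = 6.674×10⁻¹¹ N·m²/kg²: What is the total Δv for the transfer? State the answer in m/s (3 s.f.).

μ = GM = 6.674×10⁻¹¹ × 2.426×10²² = 1.619×10¹² m³/s².
r₁ = 1858 km = 1.858×10⁶ m.
r₂ = 4200 km = 4.200×10⁶ m.
Transfer ellipse a_t = (r₁ + r₂)/2 = 3.029×10⁶ m.
At r₁: circular v_c1 = √(μ/r₁) = 933.5 m/s; transfer-periapsis v_p = √[μ(2/r₁ − 1/a_t)] = 1099 m/s.
Δv₁ = v_p − v_c1 = 165.7 m/s.
At r₂: circular v_c2 = √(μ/r₂) = 620.9 m/s; transfer-apoapsis v_a = √[μ(2/r₂ − 1/a_t)] = 486.3 m/s.
Δv₂ = v_c2 − v_a = 134.6 m/s.
Total Δv = Δv₁ + Δv₂ = 300.3 m/s.

Δv_total ≈ 300 m/s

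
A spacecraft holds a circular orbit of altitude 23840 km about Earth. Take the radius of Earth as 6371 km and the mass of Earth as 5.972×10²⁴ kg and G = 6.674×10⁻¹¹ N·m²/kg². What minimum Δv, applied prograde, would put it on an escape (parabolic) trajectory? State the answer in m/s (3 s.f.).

μ = GM = 6.674×10⁻¹¹ × 5.972×10²⁴ = 3.986×10¹⁴ m³/s².
r = 6371 + 23840 = 30211 km = 3.0211×10⁷ m.
Circular speed v_c = √(μ/r) = 3632 m/s.
Escape speed v_esc = √(2μ/r) = √2 × v_c = 5137 m/s.
Δv = v_esc − v_c = 1505 m/s.

Δv ≈ 1500 m/s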